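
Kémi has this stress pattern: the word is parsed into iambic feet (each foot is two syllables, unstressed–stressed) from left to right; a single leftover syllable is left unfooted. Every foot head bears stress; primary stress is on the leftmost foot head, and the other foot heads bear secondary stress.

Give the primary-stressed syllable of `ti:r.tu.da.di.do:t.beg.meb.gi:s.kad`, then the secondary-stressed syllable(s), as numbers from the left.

primary 2, secondary 4, 6, 8

Parse left to right into iambic (σˈσ) feet: (ti:r.ˈtu) (da.ˈdi) (do:t.ˈbeg) (meb.ˈgi:s) kad. Syllable 9 is left unfooted.
Foot heads (stressed positions): 2, 4, 6, 8.
End Rule Leftmost: primary stress on the leftmost head = syllable 2.
Secondary stress on 4, 6, 8: ti:r.ˈtu.da.ˌdi.do:t.ˌbeg.meb.ˌgi:s.kad.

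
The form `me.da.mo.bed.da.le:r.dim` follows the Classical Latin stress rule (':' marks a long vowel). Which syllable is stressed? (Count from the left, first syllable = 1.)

6

Classical Latin: stress the penult if heavy (long vowel or closed), else the antepenult.
Weights: 5 da L, 6 le:r H, 7 dim H.
The penult (syllable 6, le:r) is heavy, so it takes stress.
Stress on syllable 6: me.da.mo.bed.da.ˈle:r.dim.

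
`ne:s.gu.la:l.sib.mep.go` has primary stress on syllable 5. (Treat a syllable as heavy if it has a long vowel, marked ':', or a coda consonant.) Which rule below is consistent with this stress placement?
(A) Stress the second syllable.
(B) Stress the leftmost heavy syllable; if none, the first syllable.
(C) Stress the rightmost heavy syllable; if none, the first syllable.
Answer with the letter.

C

Rule A → syllable 2 (observed: 5).
Rule B → syllable 1 (observed: 5).
Rule C → syllable 5 ✓.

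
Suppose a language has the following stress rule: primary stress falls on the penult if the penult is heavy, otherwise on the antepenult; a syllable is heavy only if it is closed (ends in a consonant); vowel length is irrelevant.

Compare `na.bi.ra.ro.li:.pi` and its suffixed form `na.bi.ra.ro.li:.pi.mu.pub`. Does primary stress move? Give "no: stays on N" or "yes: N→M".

Base `na.bi.ra.ro.li:.pi` (6 syllables):
  Weights: 4 ro L, 5 li: L, 6 pi L.
  The penult (syllable 5, li:) is light, so stress falls on the antepenult (syllable 4, ro).
  → primary stress on syllable 4.
Suffixed `na.bi.ra.ro.li:.pi.mu.pub` (8 syllables):
  Weights: 6 pi L, 7 mu L, 8 pub H.
  The penult (syllable 7, mu) is light, so stress falls on the antepenult (syllable 6, pi).
  → primary stress on syllable 6.

yes: 4→6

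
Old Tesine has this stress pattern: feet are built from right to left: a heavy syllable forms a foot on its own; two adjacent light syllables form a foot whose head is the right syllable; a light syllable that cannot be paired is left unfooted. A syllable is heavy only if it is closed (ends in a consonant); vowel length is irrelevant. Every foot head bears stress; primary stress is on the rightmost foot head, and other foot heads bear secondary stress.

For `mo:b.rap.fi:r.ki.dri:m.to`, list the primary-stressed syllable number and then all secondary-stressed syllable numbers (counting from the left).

primary 5, secondary 1, 2, 3

Weights: 1 mo:b H, 2 rap H, 3 fi:r H, 4 ki L, 5 dri:m H, 6 to L.
Parse right to left (heavy = foot alone; LL = one foot; stranded L unfooted): (ˈmo:b) (ˈrap) (ˈfi:r) ki (ˈdri:m) to.
Foot heads: 1, 2, 3, 5.
Primary stress on the rightmost head = syllable 5.
Secondary stress on 1, 2, 3: ˌmo:b.ˌrap.ˌfi:r.ki.ˈdri:m.to.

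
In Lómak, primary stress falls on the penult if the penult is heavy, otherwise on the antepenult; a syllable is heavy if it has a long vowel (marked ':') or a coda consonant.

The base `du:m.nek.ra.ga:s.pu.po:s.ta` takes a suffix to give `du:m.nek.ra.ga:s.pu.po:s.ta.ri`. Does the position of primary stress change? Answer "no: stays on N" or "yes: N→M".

no: stays on 6

Base `du:m.nek.ra.ga:s.pu.po:s.ta` (7 syllables):
  Weights: 5 pu L, 6 po:s H, 7 ta L.
  The penult (syllable 6, po:s) is heavy, so it takes stress.
  → primary stress on syllable 6.
Suffixed `du:m.nek.ra.ga:s.pu.po:s.ta.ri` (8 syllables):
  Weights: 6 po:s H, 7 ta L, 8 ri L.
  The penult (syllable 7, ta) is light, so stress falls on the antepenult (syllable 6, po:s).
  → primary stress on syllable 6.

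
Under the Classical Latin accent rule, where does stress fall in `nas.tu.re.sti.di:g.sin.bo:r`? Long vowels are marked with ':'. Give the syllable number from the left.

Classical Latin: stress the penult if heavy (long vowel or closed), else the antepenult.
Weights: 5 di:g H, 6 sin H, 7 bo:r H.
The penult (syllable 6, sin) is heavy, so it takes stress.
Stress on syllable 6: nas.tu.re.sti.di:g.ˈsin.bo:r.

6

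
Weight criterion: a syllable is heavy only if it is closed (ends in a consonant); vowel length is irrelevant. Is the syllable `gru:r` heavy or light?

`gru:r`: long vowel, closed (coda /r/). Closed (coda /r/) → heavy.

heavy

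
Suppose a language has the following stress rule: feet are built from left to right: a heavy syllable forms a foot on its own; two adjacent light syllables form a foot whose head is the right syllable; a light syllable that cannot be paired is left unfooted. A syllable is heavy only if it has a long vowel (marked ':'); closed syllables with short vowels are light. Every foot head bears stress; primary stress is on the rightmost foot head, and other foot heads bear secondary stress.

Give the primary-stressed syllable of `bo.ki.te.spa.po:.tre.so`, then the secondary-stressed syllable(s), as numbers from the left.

Weights: 1 bo L, 2 ki L, 3 te L, 4 spa L, 5 po: H, 6 tre L, 7 so L.
Parse left to right (heavy = foot alone; LL = one foot; stranded L unfooted): (bo.ˈki) (te.ˈspa) (ˈpo:) (tre.ˈso).
Foot heads: 2, 4, 5, 7.
Primary stress on the rightmost head = syllable 7.
Secondary stress on 2, 4, 5: bo.ˌki.te.ˌspa.ˌpo:.tre.ˈso.

primary 7, secondary 2, 4, 5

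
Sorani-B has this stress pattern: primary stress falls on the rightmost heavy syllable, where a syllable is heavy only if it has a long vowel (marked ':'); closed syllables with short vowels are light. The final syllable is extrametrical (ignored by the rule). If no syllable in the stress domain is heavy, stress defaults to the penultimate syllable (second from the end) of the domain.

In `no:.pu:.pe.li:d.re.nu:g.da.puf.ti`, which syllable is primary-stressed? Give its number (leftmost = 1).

The final syllable (9, ti) is extrametrical; the stress domain is syllables 1–8.
Weights: 1 no: H, 2 pu: H, 3 pe L, 4 li:d H, 5 re L, 6 nu:g H, 7 da L, 8 puf L.
Heavy syllables in the domain: 1, 2, 4, 6. The rightmost is syllable 6 (nu:g).
Primary stress: syllable 6 → no:.pu:.pe.li:d.re.ˈnu:g.da.puf.ti.

6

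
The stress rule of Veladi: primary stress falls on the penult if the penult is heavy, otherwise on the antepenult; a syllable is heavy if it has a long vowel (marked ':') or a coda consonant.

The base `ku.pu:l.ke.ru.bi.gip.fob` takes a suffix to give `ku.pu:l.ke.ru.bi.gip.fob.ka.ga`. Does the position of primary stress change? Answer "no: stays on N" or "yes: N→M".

Base `ku.pu:l.ke.ru.bi.gip.fob` (7 syllables):
  Weights: 5 bi L, 6 gip H, 7 fob H.
  The penult (syllable 6, gip) is heavy, so it takes stress.
  → primary stress on syllable 6.
Suffixed `ku.pu:l.ke.ru.bi.gip.fob.ka.ga` (9 syllables):
  Weights: 7 fob H, 8 ka L, 9 ga L.
  The penult (syllable 8, ka) is light, so stress falls on the antepenult (syllable 7, fob).
  → primary stress on syllable 7.

yes: 6→7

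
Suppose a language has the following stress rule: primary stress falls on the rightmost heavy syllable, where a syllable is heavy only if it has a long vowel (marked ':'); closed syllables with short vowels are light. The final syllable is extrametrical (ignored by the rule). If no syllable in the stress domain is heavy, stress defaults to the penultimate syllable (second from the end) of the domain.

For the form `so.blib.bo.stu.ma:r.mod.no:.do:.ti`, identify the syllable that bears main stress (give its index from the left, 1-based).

8

The final syllable (9, ti) is extrametrical; the stress domain is syllables 1–8.
Weights: 1 so L, 2 blib L, 3 bo L, 4 stu L, 5 ma:r H, 6 mod L, 7 no: H, 8 do: H.
Heavy syllables in the domain: 5, 7, 8. The rightmost is syllable 8 (do:).
Primary stress: syllable 8 → so.blib.bo.stu.ma:r.mod.no:.ˈdo:.ti.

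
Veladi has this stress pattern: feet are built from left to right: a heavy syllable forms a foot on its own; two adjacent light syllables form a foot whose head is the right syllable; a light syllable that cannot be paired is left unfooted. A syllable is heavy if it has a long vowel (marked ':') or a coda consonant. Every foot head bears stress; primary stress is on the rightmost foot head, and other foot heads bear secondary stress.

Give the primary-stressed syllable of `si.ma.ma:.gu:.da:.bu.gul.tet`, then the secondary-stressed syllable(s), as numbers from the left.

Weights: 1 si L, 2 ma L, 3 ma: H, 4 gu: H, 5 da: H, 6 bu L, 7 gul H, 8 tet H.
Parse left to right (heavy = foot alone; LL = one foot; stranded L unfooted): (si.ˈma) (ˈma:) (ˈgu:) (ˈda:) bu (ˈgul) (ˈtet).
Foot heads: 2, 3, 4, 5, 7, 8.
Primary stress on the rightmost head = syllable 8.
Secondary stress on 2, 3, 4, 5, 7: si.ˌma.ˌma:.ˌgu:.ˌda:.bu.ˌgul.ˈtet.

primary 8, secondary 2, 3, 4, 5, 7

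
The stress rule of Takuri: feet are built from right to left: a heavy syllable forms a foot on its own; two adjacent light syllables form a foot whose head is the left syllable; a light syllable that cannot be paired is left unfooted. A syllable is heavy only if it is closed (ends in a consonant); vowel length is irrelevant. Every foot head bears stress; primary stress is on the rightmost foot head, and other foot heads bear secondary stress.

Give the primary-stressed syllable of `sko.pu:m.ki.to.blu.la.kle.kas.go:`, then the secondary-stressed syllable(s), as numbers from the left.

primary 8, secondary 2, 4, 6

Weights: 1 sko L, 2 pu:m H, 3 ki L, 4 to L, 5 blu L, 6 la L, 7 kle L, 8 kas H, 9 go: L.
Parse right to left (heavy = foot alone; LL = one foot; stranded L unfooted): sko (ˈpu:m) ki (ˈto.blu) (ˈla.kle) (ˈkas) go:.
Foot heads: 2, 4, 6, 8.
Primary stress on the rightmost head = syllable 8.
Secondary stress on 2, 4, 6: sko.ˌpu:m.ki.ˌto.blu.ˌla.kle.ˈkas.go:.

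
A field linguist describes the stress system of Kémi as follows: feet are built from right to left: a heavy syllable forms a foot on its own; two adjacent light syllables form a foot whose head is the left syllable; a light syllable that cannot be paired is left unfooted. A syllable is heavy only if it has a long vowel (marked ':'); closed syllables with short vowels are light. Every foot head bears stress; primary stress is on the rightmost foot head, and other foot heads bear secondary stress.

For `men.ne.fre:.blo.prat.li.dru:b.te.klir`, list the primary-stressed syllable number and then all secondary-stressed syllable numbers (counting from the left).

Weights: 1 men L, 2 ne L, 3 fre: H, 4 blo L, 5 prat L, 6 li L, 7 dru:b H, 8 te L, 9 klir L.
Parse right to left (heavy = foot alone; LL = one foot; stranded L unfooted): (ˈmen.ne) (ˈfre:) blo (ˈprat.li) (ˈdru:b) (ˈte.klir).
Foot heads: 1, 3, 5, 7, 8.
Primary stress on the rightmost head = syllable 8.
Secondary stress on 1, 3, 5, 7: ˌmen.ne.ˌfre:.blo.ˌprat.li.ˌdru:b.ˈte.klir.

primary 8, secondary 1, 3, 5, 7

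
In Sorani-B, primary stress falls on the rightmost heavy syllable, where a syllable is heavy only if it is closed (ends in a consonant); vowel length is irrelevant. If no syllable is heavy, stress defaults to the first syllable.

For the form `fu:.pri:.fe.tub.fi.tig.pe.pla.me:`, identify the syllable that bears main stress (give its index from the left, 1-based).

Weights: 1 fu: L, 2 pri: L, 3 fe L, 4 tub H, 5 fi L, 6 tig H, 7 pe L, 8 pla L, 9 me: L.
Heavy syllables in the domain: 4, 6. The rightmost is syllable 6 (tig).
Primary stress: syllable 6 → fu:.pri:.fe.tub.fi.ˈtig.pe.pla.me:.

6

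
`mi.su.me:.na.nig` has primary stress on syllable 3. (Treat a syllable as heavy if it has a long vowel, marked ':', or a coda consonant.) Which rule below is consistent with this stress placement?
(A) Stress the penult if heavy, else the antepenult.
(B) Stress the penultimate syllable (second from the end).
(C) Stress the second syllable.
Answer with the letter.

A

Rule A → syllable 3 ✓.
Rule B → syllable 4 (observed: 3).
Rule C → syllable 2 (observed: 3).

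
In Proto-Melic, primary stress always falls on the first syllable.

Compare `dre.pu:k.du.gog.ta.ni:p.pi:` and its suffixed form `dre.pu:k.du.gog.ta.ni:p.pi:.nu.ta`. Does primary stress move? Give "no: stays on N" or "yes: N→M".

no: stays on 1

Base `dre.pu:k.du.gog.ta.ni:p.pi:` (7 syllables):
  The word has 7 syllables; the first syllable is syllable 1 (dre).
  → primary stress on syllable 1.
Suffixed `dre.pu:k.du.gog.ta.ni:p.pi:.nu.ta` (9 syllables):
  The word has 9 syllables; the first syllable is syllable 1 (dre).
  → primary stress on syllable 1.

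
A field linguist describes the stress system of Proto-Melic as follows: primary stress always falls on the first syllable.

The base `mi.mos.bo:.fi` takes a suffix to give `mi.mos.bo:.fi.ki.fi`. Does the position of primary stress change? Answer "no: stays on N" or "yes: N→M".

Base `mi.mos.bo:.fi` (4 syllables):
  The word has 4 syllables; the first syllable is syllable 1 (mi).
  → primary stress on syllable 1.
Suffixed `mi.mos.bo:.fi.ki.fi` (6 syllables):
  The word has 6 syllables; the first syllable is syllable 1 (mi).
  → primary stress on syllable 1.

no: stays on 1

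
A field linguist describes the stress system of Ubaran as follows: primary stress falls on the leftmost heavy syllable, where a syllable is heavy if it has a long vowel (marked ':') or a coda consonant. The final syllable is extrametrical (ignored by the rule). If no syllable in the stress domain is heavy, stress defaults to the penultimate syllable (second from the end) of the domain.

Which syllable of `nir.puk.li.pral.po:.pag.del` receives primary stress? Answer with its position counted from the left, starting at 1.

The final syllable (7, del) is extrametrical; the stress domain is syllables 1–6.
Weights: 1 nir H, 2 puk H, 3 li L, 4 pral H, 5 po: H, 6 pag H.
Heavy syllables in the domain: 1, 2, 4, 5, 6. The leftmost is syllable 1 (nir).
Primary stress: syllable 1 → ˈnir.puk.li.pral.po:.pag.del.

1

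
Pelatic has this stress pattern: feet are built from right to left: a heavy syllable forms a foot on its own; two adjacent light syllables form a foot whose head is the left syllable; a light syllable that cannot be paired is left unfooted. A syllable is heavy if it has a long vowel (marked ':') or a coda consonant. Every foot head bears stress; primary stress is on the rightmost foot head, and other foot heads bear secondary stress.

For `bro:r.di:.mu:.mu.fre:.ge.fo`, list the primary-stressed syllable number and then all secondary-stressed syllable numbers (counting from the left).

primary 6, secondary 1, 2, 3, 5

Weights: 1 bro:r H, 2 di: H, 3 mu: H, 4 mu L, 5 fre: H, 6 ge L, 7 fo L.
Parse right to left (heavy = foot alone; LL = one foot; stranded L unfooted): (ˈbro:r) (ˈdi:) (ˈmu:) mu (ˈfre:) (ˈge.fo).
Foot heads: 1, 2, 3, 5, 6.
Primary stress on the rightmost head = syllable 6.
Secondary stress on 1, 2, 3, 5: ˌbro:r.ˌdi:.ˌmu:.mu.ˌfre:.ˈge.fo.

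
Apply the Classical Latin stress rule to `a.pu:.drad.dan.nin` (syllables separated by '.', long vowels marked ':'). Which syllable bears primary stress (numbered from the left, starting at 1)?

4

Classical Latin: stress the penult if heavy (long vowel or closed), else the antepenult.
Weights: 3 drad H, 4 dan H, 5 nin H.
The penult (syllable 4, dan) is heavy, so it takes stress.
Stress on syllable 4: a.pu:.drad.ˈdan.nin.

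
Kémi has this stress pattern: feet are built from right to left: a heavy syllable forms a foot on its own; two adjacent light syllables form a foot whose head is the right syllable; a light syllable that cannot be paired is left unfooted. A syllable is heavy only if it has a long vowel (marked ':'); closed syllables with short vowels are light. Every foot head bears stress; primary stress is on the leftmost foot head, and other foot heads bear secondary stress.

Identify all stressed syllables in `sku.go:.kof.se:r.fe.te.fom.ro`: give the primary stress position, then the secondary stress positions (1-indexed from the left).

primary 2, secondary 4, 6, 8

Weights: 1 sku L, 2 go: H, 3 kof L, 4 se:r H, 5 fe L, 6 te L, 7 fom L, 8 ro L.
Parse right to left (heavy = foot alone; LL = one foot; stranded L unfooted): sku (ˈgo:) kof (ˈse:r) (fe.ˈte) (fom.ˈro).
Foot heads: 2, 4, 6, 8.
Primary stress on the leftmost head = syllable 2.
Secondary stress on 4, 6, 8: sku.ˈgo:.kof.ˌse:r.fe.ˌte.fom.ˌro.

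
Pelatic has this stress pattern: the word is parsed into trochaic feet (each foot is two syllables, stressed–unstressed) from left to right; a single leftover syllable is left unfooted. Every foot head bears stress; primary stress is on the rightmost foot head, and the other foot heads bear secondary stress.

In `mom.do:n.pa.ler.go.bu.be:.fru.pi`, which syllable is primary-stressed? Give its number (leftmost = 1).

Parse left to right into trochaic (ˈσσ) feet: (ˈmom.do:n) (ˈpa.ler) (ˈgo.bu) (ˈbe:.fru) pi. Syllable 9 is left unfooted.
Foot heads (stressed positions): 1, 3, 5, 7.
End Rule Rightmost: primary stress on the rightmost head = syllable 7.
Primary stress: syllable 7 → mom.do:n.pa.ler.go.bu.ˈbe:.fru.pi.

7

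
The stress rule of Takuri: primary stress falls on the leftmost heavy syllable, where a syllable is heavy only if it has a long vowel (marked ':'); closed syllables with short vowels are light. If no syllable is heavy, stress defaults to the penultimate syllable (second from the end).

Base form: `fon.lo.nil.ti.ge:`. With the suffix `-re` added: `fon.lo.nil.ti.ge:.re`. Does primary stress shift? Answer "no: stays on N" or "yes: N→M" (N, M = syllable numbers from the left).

Base `fon.lo.nil.ti.ge:` (5 syllables):
  Weights: 1 fon L, 2 lo L, 3 nil L, 4 ti L, 5 ge: H.
  Heavy syllables in the domain: 5. The leftmost is syllable 5 (ge:).
  → primary stress on syllable 5.
Suffixed `fon.lo.nil.ti.ge:.re` (6 syllables):
  Weights: 1 fon L, 2 lo L, 3 nil L, 4 ti L, 5 ge: H, 6 re L.
  Heavy syllables in the domain: 5. The leftmost is syllable 5 (ge:).
  → primary stress on syllable 5.

no: stays on 5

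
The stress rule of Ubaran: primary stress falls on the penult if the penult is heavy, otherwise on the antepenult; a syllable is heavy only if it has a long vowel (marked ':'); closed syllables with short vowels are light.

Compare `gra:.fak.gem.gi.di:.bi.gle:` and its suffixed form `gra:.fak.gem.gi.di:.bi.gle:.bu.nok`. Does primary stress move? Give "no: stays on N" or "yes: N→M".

yes: 5→7

Base `gra:.fak.gem.gi.di:.bi.gle:` (7 syllables):
  Weights: 5 di: H, 6 bi L, 7 gle: H.
  The penult (syllable 6, bi) is light, so stress falls on the antepenult (syllable 5, di:).
  → primary stress on syllable 5.
Suffixed `gra:.fak.gem.gi.di:.bi.gle:.bu.nok` (9 syllables):
  Weights: 7 gle: H, 8 bu L, 9 nok L.
  The penult (syllable 8, bu) is light, so stress falls on the antepenult (syllable 7, gle:).
  → primary stress on syllable 7.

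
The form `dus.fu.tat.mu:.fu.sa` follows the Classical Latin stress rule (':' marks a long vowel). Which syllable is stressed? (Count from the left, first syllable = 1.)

4

Classical Latin: stress the penult if heavy (long vowel or closed), else the antepenult.
Weights: 4 mu: H, 5 fu L, 6 sa L.
The penult (syllable 5, fu) is light, so stress falls on the antepenult (syllable 4, mu:).
Stress on syllable 4: dus.fu.tat.ˈmu:.fu.sa.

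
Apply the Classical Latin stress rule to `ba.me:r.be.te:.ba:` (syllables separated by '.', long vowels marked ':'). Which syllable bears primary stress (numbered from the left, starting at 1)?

4

Classical Latin: stress the penult if heavy (long vowel or closed), else the antepenult.
Weights: 3 be L, 4 te: H, 5 ba: H.
The penult (syllable 4, te:) is heavy, so it takes stress.
Stress on syllable 4: ba.me:r.be.ˈte:.ba:.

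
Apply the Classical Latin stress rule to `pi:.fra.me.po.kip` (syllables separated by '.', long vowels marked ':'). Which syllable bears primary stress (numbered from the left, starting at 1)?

3

Classical Latin: stress the penult if heavy (long vowel or closed), else the antepenult.
Weights: 3 me L, 4 po L, 5 kip H.
The penult (syllable 4, po) is light, so stress falls on the antepenult (syllable 3, me).
Stress on syllable 3: pi:.fra.ˈme.po.kip.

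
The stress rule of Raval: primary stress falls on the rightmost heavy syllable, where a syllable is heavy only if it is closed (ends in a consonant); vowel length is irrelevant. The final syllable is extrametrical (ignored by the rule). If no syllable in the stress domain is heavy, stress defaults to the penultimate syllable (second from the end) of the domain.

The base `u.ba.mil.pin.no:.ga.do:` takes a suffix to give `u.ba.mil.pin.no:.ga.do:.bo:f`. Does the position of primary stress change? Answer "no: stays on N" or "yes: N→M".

no: stays on 4

Base `u.ba.mil.pin.no:.ga.do:` (7 syllables):
  The final syllable (7, do:) is extrametrical; the stress domain is syllables 1–6.
  Weights: 1 u L, 2 ba L, 3 mil H, 4 pin H, 5 no: L, 6 ga L.
  Heavy syllables in the domain: 3, 4. The rightmost is syllable 4 (pin).
  → primary stress on syllable 4.
Suffixed `u.ba.mil.pin.no:.ga.do:.bo:f` (8 syllables):
  The final syllable (8, bo:f) is extrametrical; the stress domain is syllables 1–7.
  Weights: 1 u L, 2 ba L, 3 mil H, 4 pin H, 5 no: L, 6 ga L, 7 do: L.
  Heavy syllables in the domain: 3, 4. The rightmost is syllable 4 (pin).
  → primary stress on syllable 4.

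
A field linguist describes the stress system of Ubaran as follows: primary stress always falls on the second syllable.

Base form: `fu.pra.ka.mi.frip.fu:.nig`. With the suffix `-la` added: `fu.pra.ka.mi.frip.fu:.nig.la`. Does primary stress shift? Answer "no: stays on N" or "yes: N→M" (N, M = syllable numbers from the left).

Base `fu.pra.ka.mi.frip.fu:.nig` (7 syllables):
  The word has 7 syllables; the second syllable is syllable 2 (pra).
  → primary stress on syllable 2.
Suffixed `fu.pra.ka.mi.frip.fu:.nig.la` (8 syllables):
  The word has 8 syllables; the second syllable is syllable 2 (pra).
  → primary stress on syllable 2.

no: stays on 2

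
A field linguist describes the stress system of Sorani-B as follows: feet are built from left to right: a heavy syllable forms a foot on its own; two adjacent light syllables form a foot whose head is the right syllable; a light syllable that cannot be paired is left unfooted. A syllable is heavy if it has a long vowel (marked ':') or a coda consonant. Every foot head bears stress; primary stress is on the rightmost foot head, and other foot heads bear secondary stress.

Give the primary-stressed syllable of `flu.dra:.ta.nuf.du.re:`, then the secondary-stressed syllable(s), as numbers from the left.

primary 6, secondary 2, 4

Weights: 1 flu L, 2 dra: H, 3 ta L, 4 nuf H, 5 du L, 6 re: H.
Parse left to right (heavy = foot alone; LL = one foot; stranded L unfooted): flu (ˈdra:) ta (ˈnuf) du (ˈre:).
Foot heads: 2, 4, 6.
Primary stress on the rightmost head = syllable 6.
Secondary stress on 2, 4: flu.ˌdra:.ta.ˌnuf.du.ˈre:.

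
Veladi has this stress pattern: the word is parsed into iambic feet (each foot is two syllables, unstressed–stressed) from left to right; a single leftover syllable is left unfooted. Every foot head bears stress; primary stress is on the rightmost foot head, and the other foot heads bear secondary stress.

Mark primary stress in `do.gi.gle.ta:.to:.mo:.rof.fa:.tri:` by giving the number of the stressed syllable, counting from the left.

Parse left to right into iambic (σˈσ) feet: (do.ˈgi) (gle.ˈta:) (to:.ˈmo:) (rof.ˈfa:) tri:. Syllable 9 is left unfooted.
Foot heads (stressed positions): 2, 4, 6, 8.
End Rule Rightmost: primary stress on the rightmost head = syllable 8.
Primary stress: syllable 8 → do.gi.gle.ta:.to:.mo:.rof.ˈfa:.tri:.

8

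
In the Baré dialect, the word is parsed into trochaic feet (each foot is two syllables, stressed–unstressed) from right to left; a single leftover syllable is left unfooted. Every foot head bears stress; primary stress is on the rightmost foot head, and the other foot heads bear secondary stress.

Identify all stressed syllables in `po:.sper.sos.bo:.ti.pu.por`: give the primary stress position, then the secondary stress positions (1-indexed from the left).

Parse right to left into trochaic (ˈσσ) feet: po: (ˈsper.sos) (ˈbo:.ti) (ˈpu.por). Syllable 1 is left unfooted.
Foot heads (stressed positions): 2, 4, 6.
End Rule Rightmost: primary stress on the rightmost head = syllable 6.
Secondary stress on 2, 4: po:.ˌsper.sos.ˌbo:.ti.ˈpu.por.

primary 6, secondary 2, 4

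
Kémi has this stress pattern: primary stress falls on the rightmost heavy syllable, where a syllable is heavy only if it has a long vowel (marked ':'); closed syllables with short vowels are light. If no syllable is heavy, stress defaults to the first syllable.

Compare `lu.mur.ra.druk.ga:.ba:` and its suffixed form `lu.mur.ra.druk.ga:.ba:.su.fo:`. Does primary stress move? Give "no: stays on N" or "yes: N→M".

Base `lu.mur.ra.druk.ga:.ba:` (6 syllables):
  Weights: 1 lu L, 2 mur L, 3 ra L, 4 druk L, 5 ga: H, 6 ba: H.
  Heavy syllables in the domain: 5, 6. The rightmost is syllable 6 (ba:).
  → primary stress on syllable 6.
Suffixed `lu.mur.ra.druk.ga:.ba:.su.fo:` (8 syllables):
  Weights: 1 lu L, 2 mur L, 3 ra L, 4 druk L, 5 ga: H, 6 ba: H, 7 su L, 8 fo: H.
  Heavy syllables in the domain: 5, 6, 8. The rightmost is syllable 8 (fo:).
  → primary stress on syllable 8.

yes: 6→8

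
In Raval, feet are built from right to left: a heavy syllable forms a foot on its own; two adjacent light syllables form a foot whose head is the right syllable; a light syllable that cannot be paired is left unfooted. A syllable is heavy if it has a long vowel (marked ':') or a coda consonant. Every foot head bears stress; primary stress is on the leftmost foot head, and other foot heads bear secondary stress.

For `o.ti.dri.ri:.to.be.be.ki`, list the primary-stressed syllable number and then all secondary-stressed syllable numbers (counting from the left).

primary 3, secondary 4, 6, 8

Weights: 1 o L, 2 ti L, 3 dri L, 4 ri: H, 5 to L, 6 be L, 7 be L, 8 ki L.
Parse right to left (heavy = foot alone; LL = one foot; stranded L unfooted): o (ti.ˈdri) (ˈri:) (to.ˈbe) (be.ˈki).
Foot heads: 3, 4, 6, 8.
Primary stress on the leftmost head = syllable 3.
Secondary stress on 4, 6, 8: o.ti.ˈdri.ˌri:.to.ˌbe.be.ˌki.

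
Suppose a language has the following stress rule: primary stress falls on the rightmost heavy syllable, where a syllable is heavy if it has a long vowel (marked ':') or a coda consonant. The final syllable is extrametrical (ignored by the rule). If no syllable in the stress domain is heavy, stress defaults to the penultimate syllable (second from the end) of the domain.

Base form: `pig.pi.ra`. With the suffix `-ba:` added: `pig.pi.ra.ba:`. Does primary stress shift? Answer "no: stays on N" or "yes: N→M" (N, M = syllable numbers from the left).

Base `pig.pi.ra` (3 syllables):
  The final syllable (3, ra) is extrametrical; the stress domain is syllables 1–2.
  Weights: 1 pig H, 2 pi L.
  Heavy syllables in the domain: 1. The rightmost is syllable 1 (pig).
  → primary stress on syllable 1.
Suffixed `pig.pi.ra.ba:` (4 syllables):
  The final syllable (4, ba:) is extrametrical; the stress domain is syllables 1–3.
  Weights: 1 pig H, 2 pi L, 3 ra L.
  Heavy syllables in the domain: 1. The rightmost is syllable 1 (pig).
  → primary stress on syllable 1.

no: stays on 1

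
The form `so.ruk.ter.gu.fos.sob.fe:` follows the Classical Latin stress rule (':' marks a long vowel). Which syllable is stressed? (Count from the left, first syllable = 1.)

6

Classical Latin: stress the penult if heavy (long vowel or closed), else the antepenult.
Weights: 5 fos H, 6 sob H, 7 fe: H.
The penult (syllable 6, sob) is heavy, so it takes stress.
Stress on syllable 6: so.ruk.ter.gu.fos.ˈsob.fe:.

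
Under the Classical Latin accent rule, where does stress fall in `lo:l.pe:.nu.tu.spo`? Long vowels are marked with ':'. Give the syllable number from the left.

3

Classical Latin: stress the penult if heavy (long vowel or closed), else the antepenult.
Weights: 3 nu L, 4 tu L, 5 spo L.
The penult (syllable 4, tu) is light, so stress falls on the antepenult (syllable 3, nu).
Stress on syllable 3: lo:l.pe:.ˈnu.tu.spo.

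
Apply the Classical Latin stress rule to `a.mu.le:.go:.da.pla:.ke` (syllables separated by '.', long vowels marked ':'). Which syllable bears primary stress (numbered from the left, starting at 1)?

6

Classical Latin: stress the penult if heavy (long vowel or closed), else the antepenult.
Weights: 5 da L, 6 pla: H, 7 ke L.
The penult (syllable 6, pla:) is heavy, so it takes stress.
Stress on syllable 6: a.mu.le:.go:.da.ˈpla:.ke.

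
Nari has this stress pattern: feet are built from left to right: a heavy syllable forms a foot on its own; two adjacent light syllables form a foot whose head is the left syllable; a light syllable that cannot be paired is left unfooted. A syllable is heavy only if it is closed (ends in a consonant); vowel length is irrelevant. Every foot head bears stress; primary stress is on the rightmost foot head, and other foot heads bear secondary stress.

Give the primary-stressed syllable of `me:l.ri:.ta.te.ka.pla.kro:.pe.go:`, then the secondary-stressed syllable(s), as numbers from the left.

primary 8, secondary 1, 2, 4, 6

Weights: 1 me:l H, 2 ri: L, 3 ta L, 4 te L, 5 ka L, 6 pla L, 7 kro: L, 8 pe L, 9 go: L.
Parse left to right (heavy = foot alone; LL = one foot; stranded L unfooted): (ˈme:l) (ˈri:.ta) (ˈte.ka) (ˈpla.kro:) (ˈpe.go:).
Foot heads: 1, 2, 4, 6, 8.
Primary stress on the rightmost head = syllable 8.
Secondary stress on 1, 2, 4, 6: ˌme:l.ˌri:.ta.ˌte.ka.ˌpla.kro:.ˈpe.go:.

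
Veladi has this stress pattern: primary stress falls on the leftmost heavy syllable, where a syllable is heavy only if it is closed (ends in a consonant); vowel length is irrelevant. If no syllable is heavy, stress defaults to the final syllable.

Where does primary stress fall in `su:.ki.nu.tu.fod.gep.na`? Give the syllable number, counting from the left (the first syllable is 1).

Weights: 1 su: L, 2 ki L, 3 nu L, 4 tu L, 5 fod H, 6 gep H, 7 na L.
Heavy syllables in the domain: 5, 6. The leftmost is syllable 5 (fod).
Primary stress: syllable 5 → su:.ki.nu.tu.ˈfod.gep.na.

5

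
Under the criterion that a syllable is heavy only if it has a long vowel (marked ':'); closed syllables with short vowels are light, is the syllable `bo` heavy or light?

light

`bo`: short vowel, open (no coda). Short vowel → light.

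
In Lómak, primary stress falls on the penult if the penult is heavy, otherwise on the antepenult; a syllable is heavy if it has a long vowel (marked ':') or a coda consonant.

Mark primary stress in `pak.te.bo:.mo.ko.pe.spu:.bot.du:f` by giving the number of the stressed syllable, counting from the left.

8

Weights: 7 spu: H, 8 bot H, 9 du:f H.
The penult (syllable 8, bot) is heavy, so it takes stress.
Primary stress: syllable 8 → pak.te.bo:.mo.ko.pe.spu:.ˈbot.du:f.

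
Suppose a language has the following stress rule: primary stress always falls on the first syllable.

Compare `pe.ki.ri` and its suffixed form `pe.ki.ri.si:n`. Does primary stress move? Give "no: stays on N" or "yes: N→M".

Base `pe.ki.ri` (3 syllables):
  The word has 3 syllables; the first syllable is syllable 1 (pe).
  → primary stress on syllable 1.
Suffixed `pe.ki.ri.si:n` (4 syllables):
  The word has 4 syllables; the first syllable is syllable 1 (pe).
  → primary stress on syllable 1.

no: stays on 1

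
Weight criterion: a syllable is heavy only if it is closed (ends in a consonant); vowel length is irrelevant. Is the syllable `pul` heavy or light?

heavy

`pul`: short vowel, closed (coda /l/). Closed (coda /l/) → heavy.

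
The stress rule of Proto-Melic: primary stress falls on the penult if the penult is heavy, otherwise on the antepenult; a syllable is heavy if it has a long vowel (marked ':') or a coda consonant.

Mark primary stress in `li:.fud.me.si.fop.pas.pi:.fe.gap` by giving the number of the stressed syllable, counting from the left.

7

Weights: 7 pi: H, 8 fe L, 9 gap H.
The penult (syllable 8, fe) is light, so stress falls on the antepenult (syllable 7, pi:).
Primary stress: syllable 7 → li:.fud.me.si.fop.pas.ˈpi:.fe.gap.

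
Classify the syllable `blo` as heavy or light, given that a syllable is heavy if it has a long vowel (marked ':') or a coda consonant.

light

`blo`: short vowel, open (no coda). Short vowel, open → light.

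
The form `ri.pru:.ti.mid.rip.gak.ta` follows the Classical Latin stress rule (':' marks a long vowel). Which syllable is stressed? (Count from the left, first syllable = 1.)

Classical Latin: stress the penult if heavy (long vowel or closed), else the antepenult.
Weights: 5 rip H, 6 gak H, 7 ta L.
The penult (syllable 6, gak) is heavy, so it takes stress.
Stress on syllable 6: ri.pru:.ti.mid.rip.ˈgak.ta.

6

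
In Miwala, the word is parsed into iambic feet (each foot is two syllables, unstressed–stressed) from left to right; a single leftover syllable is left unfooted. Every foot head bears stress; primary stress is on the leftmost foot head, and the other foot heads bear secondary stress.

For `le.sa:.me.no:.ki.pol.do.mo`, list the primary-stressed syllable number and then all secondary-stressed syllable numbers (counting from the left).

primary 2, secondary 4, 6, 8

Parse left to right into iambic (σˈσ) feet: (le.ˈsa:) (me.ˈno:) (ki.ˈpol) (do.ˈmo).
Foot heads (stressed positions): 2, 4, 6, 8.
End Rule Leftmost: primary stress on the leftmost head = syllable 2.
Secondary stress on 4, 6, 8: le.ˈsa:.me.ˌno:.ki.ˌpol.do.ˌmo.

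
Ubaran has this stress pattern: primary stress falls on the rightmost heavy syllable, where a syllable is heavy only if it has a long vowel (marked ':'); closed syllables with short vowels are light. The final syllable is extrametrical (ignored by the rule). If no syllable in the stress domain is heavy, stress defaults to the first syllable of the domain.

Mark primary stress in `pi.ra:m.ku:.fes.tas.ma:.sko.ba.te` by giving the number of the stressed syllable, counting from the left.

6

The final syllable (9, te) is extrametrical; the stress domain is syllables 1–8.
Weights: 1 pi L, 2 ra:m H, 3 ku: H, 4 fes L, 5 tas L, 6 ma: H, 7 sko L, 8 ba L.
Heavy syllables in the domain: 2, 3, 6. The rightmost is syllable 6 (ma:).
Primary stress: syllable 6 → pi.ra:m.ku:.fes.tas.ˈma:.sko.ba.te.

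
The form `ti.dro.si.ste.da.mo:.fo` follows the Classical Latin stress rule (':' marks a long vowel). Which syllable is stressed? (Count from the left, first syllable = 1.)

6

Classical Latin: stress the penult if heavy (long vowel or closed), else the antepenult.
Weights: 5 da L, 6 mo: H, 7 fo L.
The penult (syllable 6, mo:) is heavy, so it takes stress.
Stress on syllable 6: ti.dro.si.ste.da.ˈmo:.fo.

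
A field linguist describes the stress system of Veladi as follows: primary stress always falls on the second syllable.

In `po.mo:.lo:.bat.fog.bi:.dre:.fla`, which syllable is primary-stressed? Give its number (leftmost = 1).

2

The word has 8 syllables; the second syllable is syllable 2 (mo:).
Primary stress: syllable 2 → po.ˈmo:.lo:.bat.fog.bi:.dre:.fla.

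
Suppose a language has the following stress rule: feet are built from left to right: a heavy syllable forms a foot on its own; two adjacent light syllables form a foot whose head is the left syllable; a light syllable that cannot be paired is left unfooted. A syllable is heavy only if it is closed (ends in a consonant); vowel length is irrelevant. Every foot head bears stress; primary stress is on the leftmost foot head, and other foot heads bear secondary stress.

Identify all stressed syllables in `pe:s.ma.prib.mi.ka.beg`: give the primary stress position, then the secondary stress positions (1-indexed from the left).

Weights: 1 pe:s H, 2 ma L, 3 prib H, 4 mi L, 5 ka L, 6 beg H.
Parse left to right (heavy = foot alone; LL = one foot; stranded L unfooted): (ˈpe:s) ma (ˈprib) (ˈmi.ka) (ˈbeg).
Foot heads: 1, 3, 4, 6.
Primary stress on the leftmost head = syllable 1.
Secondary stress on 3, 4, 6: ˈpe:s.ma.ˌprib.ˌmi.ka.ˌbeg.

primary 1, secondary 3, 4, 6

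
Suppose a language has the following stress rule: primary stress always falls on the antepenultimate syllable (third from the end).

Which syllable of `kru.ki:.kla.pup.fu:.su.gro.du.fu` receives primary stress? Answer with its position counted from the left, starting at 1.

7

The word has 9 syllables; the antepenultimate syllable (third from the end) is syllable 7 (gro).
Primary stress: syllable 7 → kru.ki:.kla.pup.fu:.su.ˈgro.du.fu.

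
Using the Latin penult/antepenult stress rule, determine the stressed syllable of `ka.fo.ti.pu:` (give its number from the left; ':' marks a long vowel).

Classical Latin: stress the penult if heavy (long vowel or closed), else the antepenult.
Weights: 2 fo L, 3 ti L, 4 pu: H.
The penult (syllable 3, ti) is light, so stress falls on the antepenult (syllable 2, fo).
Stress on syllable 2: ka.ˈfo.ti.pu:.

2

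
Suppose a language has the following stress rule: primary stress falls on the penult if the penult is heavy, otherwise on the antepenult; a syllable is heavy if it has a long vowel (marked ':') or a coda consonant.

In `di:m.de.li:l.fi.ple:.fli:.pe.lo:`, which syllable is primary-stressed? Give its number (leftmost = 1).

6

Weights: 6 fli: H, 7 pe L, 8 lo: H.
The penult (syllable 7, pe) is light, so stress falls on the antepenult (syllable 6, fli:).
Primary stress: syllable 6 → di:m.de.li:l.fi.ple:.ˈfli:.pe.lo:.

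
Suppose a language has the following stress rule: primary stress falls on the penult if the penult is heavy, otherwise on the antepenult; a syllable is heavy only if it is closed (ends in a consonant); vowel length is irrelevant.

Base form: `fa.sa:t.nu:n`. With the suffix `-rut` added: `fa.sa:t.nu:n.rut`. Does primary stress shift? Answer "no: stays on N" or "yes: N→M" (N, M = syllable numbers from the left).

yes: 2→3

Base `fa.sa:t.nu:n` (3 syllables):
  Weights: 1 fa L, 2 sa:t H, 3 nu:n H.
  The penult (syllable 2, sa:t) is heavy, so it takes stress.
  → primary stress on syllable 2.
Suffixed `fa.sa:t.nu:n.rut` (4 syllables):
  Weights: 2 sa:t H, 3 nu:n H, 4 rut H.
  The penult (syllable 3, nu:n) is heavy, so it takes stress.
  → primary stress on syllable 3.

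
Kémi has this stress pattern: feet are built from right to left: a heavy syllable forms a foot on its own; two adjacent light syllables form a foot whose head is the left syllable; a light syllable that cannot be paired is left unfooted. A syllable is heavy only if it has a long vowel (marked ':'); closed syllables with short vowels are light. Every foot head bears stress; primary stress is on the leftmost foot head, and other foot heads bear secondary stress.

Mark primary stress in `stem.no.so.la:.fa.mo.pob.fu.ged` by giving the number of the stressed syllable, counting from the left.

2

Weights: 1 stem L, 2 no L, 3 so L, 4 la: H, 5 fa L, 6 mo L, 7 pob L, 8 fu L, 9 ged L.
Parse right to left (heavy = foot alone; LL = one foot; stranded L unfooted): stem (ˈno.so) (ˈla:) fa (ˈmo.pob) (ˈfu.ged).
Foot heads: 2, 4, 6, 8.
Primary stress on the leftmost head = syllable 2.
Primary stress: syllable 2 → stem.ˈno.so.la:.fa.mo.pob.fu.ged.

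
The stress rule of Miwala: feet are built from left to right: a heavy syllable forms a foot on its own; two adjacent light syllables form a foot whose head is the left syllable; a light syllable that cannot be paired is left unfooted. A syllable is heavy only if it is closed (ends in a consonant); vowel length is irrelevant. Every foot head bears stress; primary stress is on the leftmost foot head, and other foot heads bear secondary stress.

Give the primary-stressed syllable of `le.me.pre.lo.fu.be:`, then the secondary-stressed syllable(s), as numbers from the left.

Weights: 1 le L, 2 me L, 3 pre L, 4 lo L, 5 fu L, 6 be: L.
Parse left to right (heavy = foot alone; LL = one foot; stranded L unfooted): (ˈle.me) (ˈpre.lo) (ˈfu.be:).
Foot heads: 1, 3, 5.
Primary stress on the leftmost head = syllable 1.
Secondary stress on 3, 5: ˈle.me.ˌpre.lo.ˌfu.be:.

primary 1, secondary 3, 5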